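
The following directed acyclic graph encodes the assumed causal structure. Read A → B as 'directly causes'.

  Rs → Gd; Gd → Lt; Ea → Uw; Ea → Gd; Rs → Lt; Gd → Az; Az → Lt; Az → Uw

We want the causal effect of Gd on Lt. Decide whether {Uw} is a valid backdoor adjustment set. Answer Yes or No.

No

Backdoor paths from Gd to Lt (paths whose first edge points into Gd):
  P1: Gd <- Ea -> Uw <- Az -> Lt
  P2: Gd <- Rs -> Lt
Condition 1 (no descendant of Gd in the set): FAILS — Uw is a descendant of Gd.
Condition 2 (every backdoor path blocked by {Uw}):
  P1: open — collider(s) Uw are conditioned on (or have a conditioned descendant) and no non-collider on the path is in the set.
  P2: open — no interior node is in the conditioning set.
{Uw} does not satisfy the backdoor criterion.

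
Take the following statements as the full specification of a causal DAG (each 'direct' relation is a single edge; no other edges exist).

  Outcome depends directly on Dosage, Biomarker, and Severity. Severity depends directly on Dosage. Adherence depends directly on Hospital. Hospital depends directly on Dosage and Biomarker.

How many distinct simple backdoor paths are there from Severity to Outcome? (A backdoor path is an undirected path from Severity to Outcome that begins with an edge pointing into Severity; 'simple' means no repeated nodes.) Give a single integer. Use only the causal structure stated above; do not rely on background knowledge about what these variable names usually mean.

A backdoor path from Severity to Outcome is any simple undirected path whose first edge points into Severity (i.e. leaves Severity via a parent).
Parents of Severity: {Dosage}.
Enumerating:
  P1: Severity <- Dosage -> Hospital <- Biomarker -> Outcome
  P2: Severity <- Dosage -> Outcome
That exhausts the simple backdoor paths. Count: 2.

2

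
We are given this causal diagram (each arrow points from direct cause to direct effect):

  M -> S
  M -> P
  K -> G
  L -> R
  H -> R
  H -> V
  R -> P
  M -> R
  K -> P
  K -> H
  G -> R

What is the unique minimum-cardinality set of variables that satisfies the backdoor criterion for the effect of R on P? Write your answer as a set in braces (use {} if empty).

Variables eligible for adjustment (non-descendants of R, excluding R and P): {G, H, K, L, M, S, V}.
Backdoor paths from R to P:
  P1: R <- M -> P
  P2: R <- H <- K -> P
  P3: R <- G <- K -> P
The empty set is not sufficient: P1 (R <- M -> P) has no collider blocking it and no conditioned non-collider, so it is open.
Try {K, M}:
  P1: blocked at fork node M ∈ conditioning set.
  P2: blocked at fork node K ∈ conditioning set.
  P3: blocked at fork node K ∈ conditioning set.
{K, M} contains no descendant of R and blocks every backdoor path.
Every element of {K, M} is needed (dropping K leaves P2 open; dropping M leaves P1 open), so no proper subset is valid.
Among all size-2 subsets of the eligible variables, only {K, M} blocks every backdoor path, so it is the unique smallest valid adjustment set.

{K, M}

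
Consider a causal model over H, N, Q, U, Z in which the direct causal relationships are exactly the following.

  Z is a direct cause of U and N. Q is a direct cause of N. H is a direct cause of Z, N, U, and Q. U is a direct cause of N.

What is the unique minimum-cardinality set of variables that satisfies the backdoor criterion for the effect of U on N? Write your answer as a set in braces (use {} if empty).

Variables eligible for adjustment (non-descendants of U, excluding U and N): {H, Q, Z}.
Backdoor paths from U to N:
  P1: U <- H -> Z -> N
  P2: U <- H -> Q -> N
  P3: U <- H -> N
  P4: U <- Z <- H -> Q -> N
  P5: U <- Z <- H -> N
  P6: U <- Z -> N
The empty set is not sufficient: P1 (U <- H -> Z -> N) has no collider blocking it and no conditioned non-collider, so it is open.
Try {H, Z}:
  P1: blocked at fork node H ∈ conditioning set.
  P2: blocked at fork node H ∈ conditioning set.
  P3: blocked at fork node H ∈ conditioning set.
  P4: blocked at chain node Z ∈ conditioning set.
  P5: blocked at chain node Z ∈ conditioning set.
  P6: blocked at fork node Z ∈ conditioning set.
{H, Z} contains no descendant of U and blocks every backdoor path.
Every element of {H, Z} is needed (dropping H leaves P2 open; dropping Z leaves P6 open), so no proper subset is valid.
Among all size-2 subsets of the eligible variables, only {H, Z} blocks every backdoor path, so it is the unique smallest valid adjustment set.

{H, Z}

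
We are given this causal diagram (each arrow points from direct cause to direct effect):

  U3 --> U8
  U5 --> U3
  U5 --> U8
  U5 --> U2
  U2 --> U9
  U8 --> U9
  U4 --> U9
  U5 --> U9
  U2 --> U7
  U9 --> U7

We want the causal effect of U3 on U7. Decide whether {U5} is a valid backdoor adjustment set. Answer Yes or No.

Yes

Backdoor paths from U3 to U7 (paths whose first edge points into U3):
  P1: U3 <- U5 -> U2 -> U9 -> U7
  P2: U3 <- U5 -> U2 -> U7
  P3: U3 <- U5 -> U8 -> U9 <- U2 -> U7
  P4: U3 <- U5 -> U8 -> U9 -> U7
  P5: U3 <- U5 -> U9 <- U2 -> U7
  P6: U3 <- U5 -> U9 -> U7
Condition 1 (no descendant of U3 in the set): holds — descendants of U3 are {U7, U8, U9}; none are in {U5}.
Condition 2 (every backdoor path blocked by {U5}):
  P1: blocked at fork node U5 ∈ conditioning set.
  P2: blocked at fork node U5 ∈ conditioning set.
  P3: blocked at fork node U5 ∈ conditioning set.
  P4: blocked at fork node U5 ∈ conditioning set.
  P5: blocked at fork node U5 ∈ conditioning set.
  P6: blocked at fork node U5 ∈ conditioning set.
{U5} satisfies the backdoor criterion.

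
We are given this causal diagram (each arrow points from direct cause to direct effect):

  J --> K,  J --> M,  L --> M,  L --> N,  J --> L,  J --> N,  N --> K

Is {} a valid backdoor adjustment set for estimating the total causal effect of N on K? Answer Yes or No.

Backdoor paths from N to K (paths whose first edge points into N):
  P1: N <- J -> K
  P2: N <- L <- J -> K
  P3: N <- L -> M <- J -> K
Condition 1 (no descendant of N in the set): holds — descendants of N are {K}; none are in {}.
Condition 2 (every backdoor path blocked by {}):
  P1: open — no interior node is in the conditioning set.
  P2: open — no interior node is in the conditioning set.
  P3: blocked at collider M (neither it nor any descendant is in the conditioning set).
{} does not satisfy the backdoor criterion.

No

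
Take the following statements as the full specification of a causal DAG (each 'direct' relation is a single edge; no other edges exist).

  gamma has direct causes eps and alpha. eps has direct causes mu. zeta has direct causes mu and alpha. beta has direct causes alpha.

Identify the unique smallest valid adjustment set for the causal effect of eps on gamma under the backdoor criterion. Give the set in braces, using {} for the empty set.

{}

Variables eligible for adjustment (non-descendants of eps, excluding eps and gamma): {alpha, beta, mu, zeta}.
Backdoor paths from eps to gamma:
  P1: eps <- mu -> zeta <- alpha -> gamma
Each backdoor path contains an unconditioned collider, so every path is already blocked with the empty conditioning set:
  P1: blocked at collider zeta (neither it nor any descendant is in the conditioning set).
The empty set is therefore the unique smallest valid set.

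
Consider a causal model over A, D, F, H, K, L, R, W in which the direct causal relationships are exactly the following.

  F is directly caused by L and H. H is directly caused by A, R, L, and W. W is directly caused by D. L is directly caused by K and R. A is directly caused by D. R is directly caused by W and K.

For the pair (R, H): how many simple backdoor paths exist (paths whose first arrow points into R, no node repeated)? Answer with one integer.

4

A backdoor path from R to H is any simple undirected path whose first edge points into R (i.e. leaves R via a parent).
Parents of R: {K, W}.
Enumerating:
  P1: R <- K -> L -> H
  P2: R <- K -> L -> F <- H
  P3: R <- W <- D -> A -> H
  P4: R <- W -> H
That exhausts the simple backdoor paths. Count: 4.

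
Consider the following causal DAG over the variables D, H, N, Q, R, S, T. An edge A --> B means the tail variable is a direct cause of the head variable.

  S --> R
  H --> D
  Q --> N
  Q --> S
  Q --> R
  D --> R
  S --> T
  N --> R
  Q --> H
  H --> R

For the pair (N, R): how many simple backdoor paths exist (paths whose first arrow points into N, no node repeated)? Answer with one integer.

4

A backdoor path from N to R is any simple undirected path whose first edge points into N (i.e. leaves N via a parent).
Parents of N: {Q}.
Enumerating:
  P1: N <- Q -> S -> R
  P2: N <- Q -> H -> D -> R
  P3: N <- Q -> H -> R
  P4: N <- Q -> R
That exhausts the simple backdoor paths. Count: 4.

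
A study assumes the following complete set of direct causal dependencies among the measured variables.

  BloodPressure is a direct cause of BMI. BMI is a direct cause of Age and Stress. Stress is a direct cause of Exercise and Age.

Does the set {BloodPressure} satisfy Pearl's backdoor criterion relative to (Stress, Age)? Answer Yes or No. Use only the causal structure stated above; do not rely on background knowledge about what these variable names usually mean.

No

Backdoor paths from Stress to Age (paths whose first edge points into Stress):
  P1: Stress <- BMI -> Age
Condition 1 (no descendant of Stress in the set): holds — descendants of Stress are {Age, Exercise}; none are in {BloodPressure}.
Condition 2 (every backdoor path blocked by {BloodPressure}):
  P1: open — no interior node is in the conditioning set.
{BloodPressure} does not satisfy the backdoor criterion.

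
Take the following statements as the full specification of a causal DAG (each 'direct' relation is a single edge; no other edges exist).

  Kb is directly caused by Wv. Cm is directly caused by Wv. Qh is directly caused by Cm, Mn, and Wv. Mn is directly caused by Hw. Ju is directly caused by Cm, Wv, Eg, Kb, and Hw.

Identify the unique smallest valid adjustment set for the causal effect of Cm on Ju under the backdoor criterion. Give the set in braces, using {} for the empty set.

Variables eligible for adjustment (non-descendants of Cm, excluding Cm and Ju): {Eg, Hw, Kb, Mn, Wv}.
Backdoor paths from Cm to Ju:
  P1: Cm <- Wv -> Kb -> Ju
  P2: Cm <- Wv -> Ju
  P3: Cm <- Wv -> Qh <- Mn <- Hw -> Ju
The empty set is not sufficient: P1 (Cm <- Wv -> Kb -> Ju) has no collider blocking it and no conditioned non-collider, so it is open.
Try {Wv}:
  P1: blocked at fork node Wv ∈ conditioning set.
  P2: blocked at fork node Wv ∈ conditioning set.
  P3: blocked at fork node Wv ∈ conditioning set.
{Wv} contains no descendant of Cm and blocks every backdoor path.
No other singleton works — e.g. {Hw} leaves P1 open — so {Wv} is the unique smallest valid adjustment set.

{Wv}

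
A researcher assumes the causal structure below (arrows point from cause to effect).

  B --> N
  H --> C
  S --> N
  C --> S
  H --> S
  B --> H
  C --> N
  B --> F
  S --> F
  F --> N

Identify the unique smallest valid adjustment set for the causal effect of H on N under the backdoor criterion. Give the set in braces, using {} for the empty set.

Variables eligible for adjustment (non-descendants of H, excluding H and N): {B}.
Backdoor paths from H to N:
  P1: H <- B -> F <- S <- C -> N
  P2: H <- B -> F <- S -> N
  P3: H <- B -> F -> N
  P4: H <- B -> N
The empty set is not sufficient: P3 (H <- B -> F -> N) has no collider blocking it and no conditioned non-collider, so it is open.
Try {B}:
  P1: blocked at fork node B ∈ conditioning set.
  P2: blocked at fork node B ∈ conditioning set.
  P3: blocked at fork node B ∈ conditioning set.
  P4: blocked at fork node B ∈ conditioning set.
{B} contains no descendant of H and blocks every backdoor path.
{B} is the unique smallest valid adjustment set.

{B}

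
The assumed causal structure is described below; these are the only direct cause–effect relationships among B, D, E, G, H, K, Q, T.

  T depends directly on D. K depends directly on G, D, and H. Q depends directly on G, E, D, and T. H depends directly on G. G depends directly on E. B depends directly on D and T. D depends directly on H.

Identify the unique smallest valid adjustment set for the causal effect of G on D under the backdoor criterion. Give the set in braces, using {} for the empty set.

{}

Variables eligible for adjustment (non-descendants of G, excluding G and D): {E}.
Backdoor paths from G to D:
  P1: G <- E -> Q <- D
  P2: G <- E -> Q <- T <- D
  P3: G <- E -> Q <- T -> B <- D
Each backdoor path contains an unconditioned collider, so every path is already blocked with the empty conditioning set:
  P1: blocked at collider Q (neither it nor any descendant is in the conditioning set).
  P2: blocked at collider Q (neither it nor any descendant is in the conditioning set).
  P3: blocked at collider Q (neither it nor any descendant is in the conditioning set).
The empty set is therefore the unique smallest valid set.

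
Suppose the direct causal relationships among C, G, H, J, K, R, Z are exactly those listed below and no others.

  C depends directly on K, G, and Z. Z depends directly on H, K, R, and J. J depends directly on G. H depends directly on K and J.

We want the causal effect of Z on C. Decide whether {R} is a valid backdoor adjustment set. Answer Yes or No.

Backdoor paths from Z to C (paths whose first edge points into Z):
  P1: Z <- J <- G -> C
  P2: Z <- J -> H <- K -> C
  P3: Z <- K -> H <- J <- G -> C
  P4: Z <- K -> C
  P5: Z <- H <- J <- G -> C
  P6: Z <- H <- K -> C
Condition 1 (no descendant of Z in the set): holds — descendants of Z are {C}; none are in {R}.
Condition 2 (every backdoor path blocked by {R}):
  P1: open — no interior node is in the conditioning set.
  P2: blocked at collider H (neither it nor any descendant is in the conditioning set).
  P3: blocked at collider H (neither it nor any descendant is in the conditioning set).
  P4: open — no interior node is in the conditioning set.
  P5: open — no interior node is in the conditioning set.
  P6: open — no interior node is in the conditioning set.
{R} does not satisfy the backdoor criterion.

No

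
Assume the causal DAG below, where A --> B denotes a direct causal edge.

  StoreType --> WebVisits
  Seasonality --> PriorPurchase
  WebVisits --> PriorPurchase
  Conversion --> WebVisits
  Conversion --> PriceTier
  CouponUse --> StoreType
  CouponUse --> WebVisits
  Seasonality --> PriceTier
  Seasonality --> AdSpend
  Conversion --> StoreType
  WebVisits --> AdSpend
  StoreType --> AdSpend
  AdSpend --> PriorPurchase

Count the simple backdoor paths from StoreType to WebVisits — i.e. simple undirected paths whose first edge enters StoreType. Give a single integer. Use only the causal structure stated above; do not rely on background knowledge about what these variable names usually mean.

A backdoor path from StoreType to WebVisits is any simple undirected path whose first edge points into StoreType (i.e. leaves StoreType via a parent).
Parents of StoreType: {Conversion, CouponUse}.
Enumerating:
  P1: StoreType <- Conversion -> PriceTier <- Seasonality -> AdSpend <- WebVisits
  P2: StoreType <- Conversion -> PriceTier <- Seasonality -> AdSpend -> PriorPurchase <- WebVisits
  P3: StoreType <- Conversion -> PriceTier <- Seasonality -> PriorPurchase <- WebVisits
  P4: StoreType <- Conversion -> PriceTier <- Seasonality -> PriorPurchase <- AdSpend <- WebVisits
  P5: StoreType <- Conversion -> WebVisits
  P6: StoreType <- CouponUse -> WebVisits
That exhausts the simple backdoor paths. Count: 6.

6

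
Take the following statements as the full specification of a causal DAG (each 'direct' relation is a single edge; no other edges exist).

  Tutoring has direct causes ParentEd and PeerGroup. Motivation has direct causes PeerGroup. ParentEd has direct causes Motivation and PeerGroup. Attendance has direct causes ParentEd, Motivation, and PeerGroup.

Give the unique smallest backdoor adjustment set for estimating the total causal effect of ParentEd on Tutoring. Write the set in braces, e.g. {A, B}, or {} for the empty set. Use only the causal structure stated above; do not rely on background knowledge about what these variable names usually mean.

{PeerGroup}

Variables eligible for adjustment (non-descendants of ParentEd, excluding ParentEd and Tutoring): {Motivation, PeerGroup}.
Backdoor paths from ParentEd to Tutoring:
  P1: ParentEd <- PeerGroup -> Tutoring
  P2: ParentEd <- Motivation <- PeerGroup -> Tutoring
  P3: ParentEd <- Motivation -> Attendance <- PeerGroup -> Tutoring
The empty set is not sufficient: P1 (ParentEd <- PeerGroup -> Tutoring) has no collider blocking it and no conditioned non-collider, so it is open.
Try {PeerGroup}:
  P1: blocked at fork node PeerGroup ∈ conditioning set.
  P2: blocked at fork node PeerGroup ∈ conditioning set.
  P3: blocked at collider Attendance (neither it nor any descendant is in the conditioning set).
{PeerGroup} contains no descendant of ParentEd and blocks every backdoor path.
No other singleton works — e.g. {Motivation} leaves P1 open — so {PeerGroup} is the unique smallest valid adjustment set.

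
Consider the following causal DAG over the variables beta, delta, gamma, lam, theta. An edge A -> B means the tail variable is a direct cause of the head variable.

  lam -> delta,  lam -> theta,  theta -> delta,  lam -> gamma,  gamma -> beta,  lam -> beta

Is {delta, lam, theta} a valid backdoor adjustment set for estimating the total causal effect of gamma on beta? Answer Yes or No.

Yes

Backdoor paths from gamma to beta (paths whose first edge points into gamma):
  P1: gamma <- lam -> beta
Condition 1 (no descendant of gamma in the set): holds — descendants of gamma are {beta}; none are in {delta, lam, theta}.
Condition 2 (every backdoor path blocked by {delta, lam, theta}):
  P1: blocked at fork node lam ∈ conditioning set.
{delta, lam, theta} satisfies the backdoor criterion.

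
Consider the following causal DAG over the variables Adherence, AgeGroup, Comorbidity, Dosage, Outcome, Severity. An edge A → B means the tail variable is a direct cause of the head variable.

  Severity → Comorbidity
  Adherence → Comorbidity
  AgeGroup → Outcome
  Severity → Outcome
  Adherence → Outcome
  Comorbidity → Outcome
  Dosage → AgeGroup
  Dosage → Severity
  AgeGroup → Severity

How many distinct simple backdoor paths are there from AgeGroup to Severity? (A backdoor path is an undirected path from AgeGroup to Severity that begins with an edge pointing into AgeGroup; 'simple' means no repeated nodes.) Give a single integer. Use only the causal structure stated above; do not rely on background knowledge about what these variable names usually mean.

A backdoor path from AgeGroup to Severity is any simple undirected path whose first edge points into AgeGroup (i.e. leaves AgeGroup via a parent).
Parents of AgeGroup: {Dosage}.
Enumerating:
  P1: AgeGroup <- Dosage -> Severity
That exhausts the simple backdoor paths. Count: 1.

1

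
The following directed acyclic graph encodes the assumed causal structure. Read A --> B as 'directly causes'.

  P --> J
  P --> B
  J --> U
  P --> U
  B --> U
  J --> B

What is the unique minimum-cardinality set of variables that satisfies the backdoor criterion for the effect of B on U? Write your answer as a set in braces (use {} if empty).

{J, P}

Variables eligible for adjustment (non-descendants of B, excluding B and U): {J, P}.
Backdoor paths from B to U:
  P1: B <- P -> J -> U
  P2: B <- P -> U
  P3: B <- J <- P -> U
  P4: B <- J -> U
The empty set is not sufficient: P1 (B <- P -> J -> U) has no collider blocking it and no conditioned non-collider, so it is open.
Try {J, P}:
  P1: blocked at fork node P ∈ conditioning set.
  P2: blocked at fork node P ∈ conditioning set.
  P3: blocked at chain node J ∈ conditioning set.
  P4: blocked at fork node J ∈ conditioning set.
{J, P} contains no descendant of B and blocks every backdoor path.
Every element of {J, P} is needed (dropping J leaves P4 open; dropping P leaves P2 open), so no proper subset is valid.
Among all size-2 subsets of the eligible variables, only {J, P} blocks every backdoor path, so it is the unique smallest valid adjustment set.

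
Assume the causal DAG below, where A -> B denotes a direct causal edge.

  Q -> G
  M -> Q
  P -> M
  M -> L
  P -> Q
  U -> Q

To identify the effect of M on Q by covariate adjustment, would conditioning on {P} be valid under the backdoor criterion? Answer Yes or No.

Backdoor paths from M to Q (paths whose first edge points into M):
  P1: M <- P -> Q
Condition 1 (no descendant of M in the set): holds — descendants of M are {G, L, Q}; none are in {P}.
Condition 2 (every backdoor path blocked by {P}):
  P1: blocked at fork node P ∈ conditioning set.
{P} satisfies the backdoor criterion.

Yes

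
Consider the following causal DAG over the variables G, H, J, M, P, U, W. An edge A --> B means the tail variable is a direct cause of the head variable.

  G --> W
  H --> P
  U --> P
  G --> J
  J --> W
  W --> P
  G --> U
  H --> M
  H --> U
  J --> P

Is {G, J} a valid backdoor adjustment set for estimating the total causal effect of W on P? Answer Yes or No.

Backdoor paths from W to P (paths whose first edge points into W):
  P1: W <- G -> U <- H -> P
  P2: W <- G -> U -> P
  P3: W <- G -> J -> P
  P4: W <- J <- G -> U <- H -> P
  P5: W <- J <- G -> U -> P
  P6: W <- J -> P
Condition 1 (no descendant of W in the set): holds — descendants of W are {P}; none are in {G, J}.
Condition 2 (every backdoor path blocked by {G, J}):
  P1: blocked at fork node G ∈ conditioning set.
  P2: blocked at fork node G ∈ conditioning set.
  P3: blocked at fork node G ∈ conditioning set.
  P4: blocked at chain node J ∈ conditioning set.
  P5: blocked at chain node J ∈ conditioning set.
  P6: blocked at fork node J ∈ conditioning set.
{G, J} satisfies the backdoor criterion.

Yes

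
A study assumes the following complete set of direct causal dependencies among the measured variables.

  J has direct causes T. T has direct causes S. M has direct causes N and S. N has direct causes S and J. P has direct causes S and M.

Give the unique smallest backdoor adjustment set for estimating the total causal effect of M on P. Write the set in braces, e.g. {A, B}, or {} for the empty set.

Variables eligible for adjustment (non-descendants of M, excluding M and P): {J, N, S, T}.
Backdoor paths from M to P:
  P1: M <- S -> P
  P2: M <- N <- S -> P
  P3: M <- N <- J <- T <- S -> P
The empty set is not sufficient: P1 (M <- S -> P) has no collider blocking it and no conditioned non-collider, so it is open.
Try {S}:
  P1: blocked at fork node S ∈ conditioning set.
  P2: blocked at fork node S ∈ conditioning set.
  P3: blocked at fork node S ∈ conditioning set.
{S} contains no descendant of M and blocks every backdoor path.
No other singleton works — e.g. {T} leaves P1 open — so {S} is the unique smallest valid adjustment set.

{S}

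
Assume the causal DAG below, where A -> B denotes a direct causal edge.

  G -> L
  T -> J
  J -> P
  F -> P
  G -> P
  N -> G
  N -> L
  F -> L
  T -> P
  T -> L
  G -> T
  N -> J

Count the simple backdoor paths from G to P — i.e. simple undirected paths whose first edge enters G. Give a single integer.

A backdoor path from G to P is any simple undirected path whose first edge points into G (i.e. leaves G via a parent).
Parents of G: {N}.
Enumerating:
  P1: G <- N -> J <- T -> P
  P2: G <- N -> J <- T -> L <- F -> P
  P3: G <- N -> J -> P
  P4: G <- N -> L <- F -> P
  P5: G <- N -> L <- T -> J -> P
  P6: G <- N -> L <- T -> P
That exhausts the simple backdoor paths. Count: 6.

6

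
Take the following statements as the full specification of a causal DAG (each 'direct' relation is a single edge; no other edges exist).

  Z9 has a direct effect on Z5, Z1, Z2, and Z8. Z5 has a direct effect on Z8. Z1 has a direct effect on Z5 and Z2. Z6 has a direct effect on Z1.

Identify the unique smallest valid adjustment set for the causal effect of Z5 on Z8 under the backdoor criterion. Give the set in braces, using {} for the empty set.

Variables eligible for adjustment (non-descendants of Z5, excluding Z5 and Z8): {Z1, Z2, Z6, Z9}.
Backdoor paths from Z5 to Z8:
  P1: Z5 <- Z9 -> Z8
  P2: Z5 <- Z1 <- Z9 -> Z8
  P3: Z5 <- Z1 -> Z2 <- Z9 -> Z8
The empty set is not sufficient: P1 (Z5 <- Z9 -> Z8) has no collider blocking it and no conditioned non-collider, so it is open.
Try {Z9}:
  P1: blocked at fork node Z9 ∈ conditioning set.
  P2: blocked at fork node Z9 ∈ conditioning set.
  P3: blocked at collider Z2 (neither it nor any descendant is in the conditioning set).
{Z9} contains no descendant of Z5 and blocks every backdoor path.
No other singleton works — e.g. {Z6} leaves P1 open — so {Z9} is the unique smallest valid adjustment set.

{Z9}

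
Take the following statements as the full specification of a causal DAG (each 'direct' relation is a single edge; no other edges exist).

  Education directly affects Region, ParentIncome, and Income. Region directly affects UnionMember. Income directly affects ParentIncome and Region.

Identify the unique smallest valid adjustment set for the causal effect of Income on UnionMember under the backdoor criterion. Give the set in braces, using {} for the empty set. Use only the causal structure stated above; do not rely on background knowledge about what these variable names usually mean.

{Education}

Variables eligible for adjustment (non-descendants of Income, excluding Income and UnionMember): {Education}.
Backdoor paths from Income to UnionMember:
  P1: Income <- Education -> Region -> UnionMember
The empty set is not sufficient: P1 (Income <- Education -> Region -> UnionMember) has no collider blocking it and no conditioned non-collider, so it is open.
Try {Education}:
  P1: blocked at fork node Education ∈ conditioning set.
{Education} contains no descendant of Income and blocks every backdoor path.
{Education} is the unique smallest valid adjustment set.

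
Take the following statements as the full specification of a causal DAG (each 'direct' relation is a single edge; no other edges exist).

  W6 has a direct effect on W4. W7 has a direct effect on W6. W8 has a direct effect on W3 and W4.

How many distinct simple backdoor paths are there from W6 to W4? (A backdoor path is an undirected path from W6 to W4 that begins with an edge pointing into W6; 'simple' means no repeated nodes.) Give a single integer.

A backdoor path from W6 to W4 is any simple undirected path whose first edge points into W6 (i.e. leaves W6 via a parent).
Parents of W6: {W7}.
No simple path from any parent of W6 reaches W4 without revisiting W6, so there are no backdoor paths.

0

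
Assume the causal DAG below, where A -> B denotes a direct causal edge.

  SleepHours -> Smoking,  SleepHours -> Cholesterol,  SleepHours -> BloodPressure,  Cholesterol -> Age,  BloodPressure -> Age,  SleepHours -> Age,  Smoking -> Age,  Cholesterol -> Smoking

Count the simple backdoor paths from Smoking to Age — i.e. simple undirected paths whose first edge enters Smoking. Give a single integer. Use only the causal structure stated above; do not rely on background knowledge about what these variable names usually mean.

A backdoor path from Smoking to Age is any simple undirected path whose first edge points into Smoking (i.e. leaves Smoking via a parent).
Parents of Smoking: {Cholesterol, SleepHours}.
Enumerating:
  P1: Smoking <- SleepHours -> Cholesterol -> Age
  P2: Smoking <- SleepHours -> BloodPressure -> Age
  P3: Smoking <- SleepHours -> Age
  P4: Smoking <- Cholesterol <- SleepHours -> BloodPressure -> Age
  P5: Smoking <- Cholesterol <- SleepHours -> Age
  P6: Smoking <- Cholesterol -> Age
That exhausts the simple backdoor paths. Count: 6.

6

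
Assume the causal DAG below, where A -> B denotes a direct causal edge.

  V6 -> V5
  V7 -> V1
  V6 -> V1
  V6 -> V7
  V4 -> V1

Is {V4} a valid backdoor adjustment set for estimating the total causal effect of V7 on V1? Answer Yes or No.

No

Backdoor paths from V7 to V1 (paths whose first edge points into V7):
  P1: V7 <- V6 -> V1
Condition 1 (no descendant of V7 in the set): holds — descendants of V7 are {V1}; none are in {V4}.
Condition 2 (every backdoor path blocked by {V4}):
  P1: open — no interior node is in the conditioning set.
{V4} does not satisfy the backdoor criterion.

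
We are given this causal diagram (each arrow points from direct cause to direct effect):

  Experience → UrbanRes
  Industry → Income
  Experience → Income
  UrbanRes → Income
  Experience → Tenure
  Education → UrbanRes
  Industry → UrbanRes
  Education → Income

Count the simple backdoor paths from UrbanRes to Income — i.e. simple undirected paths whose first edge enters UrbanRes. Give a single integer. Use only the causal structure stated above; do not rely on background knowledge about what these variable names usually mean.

A backdoor path from UrbanRes to Income is any simple undirected path whose first edge points into UrbanRes (i.e. leaves UrbanRes via a parent).
Parents of UrbanRes: {Education, Experience, Industry}.
Enumerating:
  P1: UrbanRes <- Industry -> Income
  P2: UrbanRes <- Experience -> Income
  P3: UrbanRes <- Education -> Income
That exhausts the simple backdoor paths. Count: 3.

3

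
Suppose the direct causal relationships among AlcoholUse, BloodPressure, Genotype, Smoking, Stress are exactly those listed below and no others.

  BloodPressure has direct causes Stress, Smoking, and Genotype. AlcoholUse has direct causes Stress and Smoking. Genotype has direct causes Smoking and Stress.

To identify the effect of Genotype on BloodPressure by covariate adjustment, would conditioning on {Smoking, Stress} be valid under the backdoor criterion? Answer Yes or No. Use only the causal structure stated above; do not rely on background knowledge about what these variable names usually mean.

Yes

Backdoor paths from Genotype to BloodPressure (paths whose first edge points into Genotype):
  P1: Genotype <- Stress -> BloodPressure
  P2: Genotype <- Stress -> AlcoholUse <- Smoking -> BloodPressure
  P3: Genotype <- Smoking -> BloodPressure
  P4: Genotype <- Smoking -> AlcoholUse <- Stress -> BloodPressure
Condition 1 (no descendant of Genotype in the set): holds — descendants of Genotype are {BloodPressure}; none are in {Smoking, Stress}.
Condition 2 (every backdoor path blocked by {Smoking, Stress}):
  P1: blocked at fork node Stress ∈ conditioning set.
  P2: blocked at fork node Stress ∈ conditioning set.
  P3: blocked at fork node Smoking ∈ conditioning set.
  P4: blocked at fork node Smoking ∈ conditioning set.
{Smoking, Stress} satisfies the backdoor criterion.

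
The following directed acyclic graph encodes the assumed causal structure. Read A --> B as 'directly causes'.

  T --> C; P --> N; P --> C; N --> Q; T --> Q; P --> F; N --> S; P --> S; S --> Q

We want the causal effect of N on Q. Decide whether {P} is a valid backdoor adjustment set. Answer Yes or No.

Yes

Backdoor paths from N to Q (paths whose first edge points into N):
  P1: N <- P -> S -> Q
  P2: N <- P -> C <- T -> Q
Condition 1 (no descendant of N in the set): holds — descendants of N are {Q, S}; none are in {P}.
Condition 2 (every backdoor path blocked by {P}):
  P1: blocked at fork node P ∈ conditioning set.
  P2: blocked at fork node P ∈ conditioning set.
{P} satisfies the backdoor criterion.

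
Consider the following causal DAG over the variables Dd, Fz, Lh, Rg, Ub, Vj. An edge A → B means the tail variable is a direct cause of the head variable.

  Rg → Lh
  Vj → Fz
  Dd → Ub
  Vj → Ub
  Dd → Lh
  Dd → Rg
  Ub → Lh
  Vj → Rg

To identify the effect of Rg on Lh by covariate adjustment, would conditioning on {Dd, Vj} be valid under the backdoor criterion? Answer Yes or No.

Yes

Backdoor paths from Rg to Lh (paths whose first edge points into Rg):
  P1: Rg <- Dd -> Ub -> Lh
  P2: Rg <- Dd -> Lh
  P3: Rg <- Vj -> Ub <- Dd -> Lh
  P4: Rg <- Vj -> Ub -> Lh
Condition 1 (no descendant of Rg in the set): holds — descendants of Rg are {Lh}; none are in {Dd, Vj}.
Condition 2 (every backdoor path blocked by {Dd, Vj}):
  P1: blocked at fork node Dd ∈ conditioning set.
  P2: blocked at fork node Dd ∈ conditioning set.
  P3: blocked at fork node Vj ∈ conditioning set.
  P4: blocked at fork node Vj ∈ conditioning set.
{Dd, Vj} satisfies the backdoor criterion.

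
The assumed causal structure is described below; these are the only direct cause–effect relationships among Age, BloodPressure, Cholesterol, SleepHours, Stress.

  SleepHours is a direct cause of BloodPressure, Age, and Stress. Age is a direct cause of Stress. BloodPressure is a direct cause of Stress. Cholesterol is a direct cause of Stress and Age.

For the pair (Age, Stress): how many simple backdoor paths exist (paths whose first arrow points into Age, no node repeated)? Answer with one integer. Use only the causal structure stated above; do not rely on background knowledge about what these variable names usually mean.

3

A backdoor path from Age to Stress is any simple undirected path whose first edge points into Age (i.e. leaves Age via a parent).
Parents of Age: {Cholesterol, SleepHours}.
Enumerating:
  P1: Age <- SleepHours -> BloodPressure -> Stress
  P2: Age <- SleepHours -> Stress
  P3: Age <- Cholesterol -> Stress
That exhausts the simple backdoor paths. Count: 3.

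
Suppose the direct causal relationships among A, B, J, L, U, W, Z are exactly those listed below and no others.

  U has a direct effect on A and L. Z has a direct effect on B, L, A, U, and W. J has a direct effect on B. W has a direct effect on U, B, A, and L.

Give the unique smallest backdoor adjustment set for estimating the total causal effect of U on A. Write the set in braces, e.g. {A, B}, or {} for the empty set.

{W, Z}

Variables eligible for adjustment (non-descendants of U, excluding U and A): {B, J, W, Z}.
Backdoor paths from U to A:
  P1: U <- Z -> W -> A
  P2: U <- Z -> L <- W -> A
  P3: U <- Z -> B <- W -> A
  P4: U <- Z -> A
  P5: U <- W <- Z -> A
  P6: U <- W -> L <- Z -> A
  P7: U <- W -> B <- Z -> A
  P8: U <- W -> A
The empty set is not sufficient: P1 (U <- Z -> W -> A) has no collider blocking it and no conditioned non-collider, so it is open.
Try {W, Z}:
  P1: blocked at fork node Z ∈ conditioning set.
  P2: blocked at fork node Z ∈ conditioning set.
  P3: blocked at fork node Z ∈ conditioning set.
  P4: blocked at fork node Z ∈ conditioning set.
  P5: blocked at chain node W ∈ conditioning set.
  P6: blocked at fork node W ∈ conditioning set.
  P7: blocked at fork node W ∈ conditioning set.
  P8: blocked at fork node W ∈ conditioning set.
{W, Z} contains no descendant of U and blocks every backdoor path.
Every element of {W, Z} is needed (dropping W leaves P8 open; dropping Z leaves P4 open), so no proper subset is valid.
Among all size-2 subsets of the eligible variables, only {W, Z} blocks every backdoor path, so it is the unique smallest valid adjustment set.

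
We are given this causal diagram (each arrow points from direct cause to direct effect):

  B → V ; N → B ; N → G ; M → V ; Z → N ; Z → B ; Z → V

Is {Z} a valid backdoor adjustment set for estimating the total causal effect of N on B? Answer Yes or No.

Yes

Backdoor paths from N to B (paths whose first edge points into N):
  P1: N <- Z -> B
  P2: N <- Z -> V <- B
Condition 1 (no descendant of N in the set): holds — descendants of N are {B, G, V}; none are in {Z}.
Condition 2 (every backdoor path blocked by {Z}):
  P1: blocked at fork node Z ∈ conditioning set.
  P2: blocked at fork node Z ∈ conditioning set.
{Z} satisfies the backdoor criterion.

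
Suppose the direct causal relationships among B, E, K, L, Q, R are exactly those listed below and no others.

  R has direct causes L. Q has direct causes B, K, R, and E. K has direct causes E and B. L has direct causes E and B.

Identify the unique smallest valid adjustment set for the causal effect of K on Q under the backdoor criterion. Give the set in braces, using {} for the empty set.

Variables eligible for adjustment (non-descendants of K, excluding K and Q): {B, E, L, R}.
Backdoor paths from K to Q:
  P1: K <- B -> L <- E -> Q
  P2: K <- B -> L -> R -> Q
  P3: K <- B -> Q
  P4: K <- E -> L <- B -> Q
  P5: K <- E -> L -> R -> Q
  P6: K <- E -> Q
The empty set is not sufficient: P2 (K <- B -> L -> R -> Q) has no collider blocking it and no conditioned non-collider, so it is open.
Try {B, E}:
  P1: blocked at fork node B ∈ conditioning set.
  P2: blocked at fork node B ∈ conditioning set.
  P3: blocked at fork node B ∈ conditioning set.
  P4: blocked at fork node E ∈ conditioning set.
  P5: blocked at fork node E ∈ conditioning set.
  P6: blocked at fork node E ∈ conditioning set.
{B, E} contains no descendant of K and blocks every backdoor path.
Every element of {B, E} is needed (dropping B leaves P2 open; dropping E leaves P5 open), so no proper subset is valid.
Among all size-2 subsets of the eligible variables, only {B, E} blocks every backdoor path, so it is the unique smallest valid adjustment set.

{B, E}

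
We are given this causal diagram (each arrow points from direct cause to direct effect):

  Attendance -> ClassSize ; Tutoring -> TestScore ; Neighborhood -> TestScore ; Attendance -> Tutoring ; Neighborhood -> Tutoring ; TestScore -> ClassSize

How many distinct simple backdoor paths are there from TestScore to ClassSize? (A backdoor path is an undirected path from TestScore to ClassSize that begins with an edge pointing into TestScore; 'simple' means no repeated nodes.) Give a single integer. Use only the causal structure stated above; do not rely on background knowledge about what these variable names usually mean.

2

A backdoor path from TestScore to ClassSize is any simple undirected path whose first edge points into TestScore (i.e. leaves TestScore via a parent).
Parents of TestScore: {Neighborhood, Tutoring}.
Enumerating:
  P1: TestScore <- Neighborhood -> Tutoring <- Attendance -> ClassSize
  P2: TestScore <- Tutoring <- Attendance -> ClassSize
That exhausts the simple backdoor paths. Count: 2.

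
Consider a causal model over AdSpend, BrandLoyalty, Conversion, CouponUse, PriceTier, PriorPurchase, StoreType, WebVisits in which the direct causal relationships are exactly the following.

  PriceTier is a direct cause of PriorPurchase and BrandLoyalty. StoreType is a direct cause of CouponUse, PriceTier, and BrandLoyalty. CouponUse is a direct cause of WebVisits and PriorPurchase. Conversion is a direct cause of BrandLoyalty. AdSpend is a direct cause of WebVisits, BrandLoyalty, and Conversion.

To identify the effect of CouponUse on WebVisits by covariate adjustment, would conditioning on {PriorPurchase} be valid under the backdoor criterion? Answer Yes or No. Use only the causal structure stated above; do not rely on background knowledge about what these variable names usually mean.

Backdoor paths from CouponUse to WebVisits (paths whose first edge points into CouponUse):
  P1: CouponUse <- StoreType -> PriceTier -> BrandLoyalty <- AdSpend -> WebVisits
  P2: CouponUse <- StoreType -> PriceTier -> BrandLoyalty <- Conversion <- AdSpend -> WebVisits
  P3: CouponUse <- StoreType -> BrandLoyalty <- AdSpend -> WebVisits
  P4: CouponUse <- StoreType -> BrandLoyalty <- Conversion <- AdSpend -> WebVisits
Condition 1 (no descendant of CouponUse in the set): FAILS — PriorPurchase is a descendant of CouponUse.
Condition 2 (every backdoor path blocked by {PriorPurchase}):
  P1: blocked at collider BrandLoyalty (neither it nor any descendant is in the conditioning set).
  P2: blocked at collider BrandLoyalty (neither it nor any descendant is in the conditioning set).
  P3: blocked at collider BrandLoyalty (neither it nor any descendant is in the conditioning set).
  P4: blocked at collider BrandLoyalty (neither it nor any descendant is in the conditioning set).
{PriorPurchase} does not satisfy the backdoor criterion.

No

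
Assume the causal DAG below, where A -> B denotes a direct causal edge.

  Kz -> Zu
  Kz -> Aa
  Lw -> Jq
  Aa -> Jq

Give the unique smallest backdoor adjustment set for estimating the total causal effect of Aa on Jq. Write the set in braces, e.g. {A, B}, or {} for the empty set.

Variables eligible for adjustment (non-descendants of Aa, excluding Aa and Jq): {Kz, Lw, Zu}.
Backdoor paths from Aa to Jq:
  (none)
With no backdoor paths the empty set already satisfies the criterion, and it is trivially minimal.

{}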